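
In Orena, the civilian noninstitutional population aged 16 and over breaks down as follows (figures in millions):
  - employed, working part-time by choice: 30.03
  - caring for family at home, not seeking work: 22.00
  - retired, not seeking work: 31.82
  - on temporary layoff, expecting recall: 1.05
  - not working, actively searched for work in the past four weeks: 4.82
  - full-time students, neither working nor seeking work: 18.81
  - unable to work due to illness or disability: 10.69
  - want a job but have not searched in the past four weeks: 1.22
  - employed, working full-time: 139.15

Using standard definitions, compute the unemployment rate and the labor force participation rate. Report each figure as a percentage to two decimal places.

Employed = 30.03 + 139.15 = 169.18 million.
Unemployed = 1.05 + 4.82 = 5.87 million (jobless and actively searching, or on temporary layoff).
Labor force = 169.18 + 5.87 = 175.05 million.
Not in labor force = 22.00 + 31.82 + 18.81 + 10.69 + 1.22 = 84.54 million (those not working and not actively searching are outside the labor force — including those who want a job but have given up searching).
Civilian working-age population = 175.05 + 84.54 = 259.59 million.
Unemployment rate = 5.87 / 175.05 = 3.35%.
Labor force participation rate = 175.05 / 259.59 = 67.43%.

Unemployment rate ≈ 3.35%; labor force participation rate ≈ 67.43%.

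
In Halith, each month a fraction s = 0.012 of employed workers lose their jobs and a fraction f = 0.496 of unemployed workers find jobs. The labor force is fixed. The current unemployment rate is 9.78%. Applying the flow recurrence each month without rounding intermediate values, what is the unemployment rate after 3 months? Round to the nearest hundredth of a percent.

With a fixed labor force, u_{t+1} = u_t + s·(1−u_t) − f·u_t = u_t·(1−s−f) + s.
Here 1−s−f = 0.492 and s = 0.012.
u_1 = 0.097800 × 0.492 + 0.012 = 0.060118.
u_2 = 0.060118 × 0.492 + 0.012 = 0.041578.
u_3 = 0.041578 × 0.492 + 0.012 = 0.032456.

Unemployment rate after three months ≈ 3.25%.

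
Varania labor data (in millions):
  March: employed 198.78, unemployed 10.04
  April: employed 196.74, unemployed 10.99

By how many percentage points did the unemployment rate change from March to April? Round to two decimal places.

March: labor force = 198.78 + 10.04 = 208.82; u = 10.04/208.82 = 4.81%.
April: labor force = 196.74 + 10.99 = 207.73; u = 10.99/207.73 = 5.29%.
Change = 5.29% − 4.81% = +0.48 pp.

The unemployment rate changed by +0.48 percentage points.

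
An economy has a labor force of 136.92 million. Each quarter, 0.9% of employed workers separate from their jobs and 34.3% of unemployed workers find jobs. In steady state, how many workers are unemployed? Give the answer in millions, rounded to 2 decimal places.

About 3.50 million are unemployed in steady state.

Steady-state unemployment rate u* = s/(s+f) = 0.9/(0.9+34.3) = 0.025568.
Unemployed = u* × labor force = 0.025568 × 136.92 ≈ 3.50 million.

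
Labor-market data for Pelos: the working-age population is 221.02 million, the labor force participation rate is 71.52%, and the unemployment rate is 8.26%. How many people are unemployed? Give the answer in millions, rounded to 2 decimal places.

About 13.06 million are unemployed.

Labor force = 0.7152 × 221.02 = 158.07 million.
Unemployed = 0.0826 × 158.07 ≈ 13.06 million.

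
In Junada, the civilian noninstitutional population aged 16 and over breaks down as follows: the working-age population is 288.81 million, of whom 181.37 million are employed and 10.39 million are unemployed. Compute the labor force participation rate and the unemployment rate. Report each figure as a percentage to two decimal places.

Labor force = employed + unemployed = 181.37 + 10.39 = 191.76 million.
Unemployment rate = 10.39 / 191.76 = 5.42%.
Labor force participation rate = 191.76 / 288.81 = 66.40%.

Labor force participation rate ≈ 66.40%; unemployment rate ≈ 5.42%.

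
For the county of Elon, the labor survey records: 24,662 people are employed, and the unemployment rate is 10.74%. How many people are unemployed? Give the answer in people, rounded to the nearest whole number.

Let U be the number unemployed. The labor force is E + U, and U/(E+U) = 0.1074.
So U = 0.1074 × 24,662 / (1 − 0.1074) = 2648.70 / 0.8926 ≈ 2,967.

About 2,967 are unemployed.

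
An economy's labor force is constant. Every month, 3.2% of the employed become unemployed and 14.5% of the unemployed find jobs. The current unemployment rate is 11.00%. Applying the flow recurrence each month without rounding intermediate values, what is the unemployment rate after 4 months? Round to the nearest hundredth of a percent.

Unemployment rate after four months ≈ 14.83%.

With a fixed labor force, u_{t+1} = u_t + s·(1−u_t) − f·u_t = u_t·(1−s−f) + s.
Here 1−s−f = 0.823 and s = 0.032.
u_1 = 0.110000 × 0.823 + 0.032 = 0.122530.
u_2 = 0.122530 × 0.823 + 0.032 = 0.132842.
u_3 = 0.132842 × 0.823 + 0.032 = 0.141329.
u_4 = 0.141329 × 0.823 + 0.032 = 0.148314.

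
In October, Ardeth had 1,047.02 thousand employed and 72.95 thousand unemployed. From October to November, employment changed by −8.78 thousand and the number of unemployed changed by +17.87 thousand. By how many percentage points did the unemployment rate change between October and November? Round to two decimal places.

The unemployment rate changed by +1.53 percentage points.

October: labor force = 1,047.02 + 72.95 = 1,119.97; u = 72.95/1,119.97 = 6.51%.
November: labor force = 1,038.24 + 90.82 = 1,129.06; u = 90.82/1,129.06 = 8.04%.
Change = 8.04% − 6.51% = +1.53 pp.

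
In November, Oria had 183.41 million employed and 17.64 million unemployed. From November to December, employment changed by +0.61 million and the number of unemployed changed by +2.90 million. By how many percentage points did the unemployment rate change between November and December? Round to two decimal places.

November: labor force = 183.41 + 17.64 = 201.05; u = 17.64/201.05 = 8.77%.
December: labor force = 184.02 + 20.54 = 204.56; u = 20.54/204.56 = 10.04%.
Change = 10.04% − 8.77% = +1.27 pp.

The unemployment rate changed by +1.27 percentage points.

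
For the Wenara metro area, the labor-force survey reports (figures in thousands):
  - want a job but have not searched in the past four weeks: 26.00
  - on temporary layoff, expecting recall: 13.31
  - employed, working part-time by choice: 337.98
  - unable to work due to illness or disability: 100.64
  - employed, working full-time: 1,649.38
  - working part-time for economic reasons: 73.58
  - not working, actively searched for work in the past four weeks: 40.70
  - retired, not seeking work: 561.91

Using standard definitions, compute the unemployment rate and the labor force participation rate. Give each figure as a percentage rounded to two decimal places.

Unemployment rate ≈ 2.55%; labor force participation rate ≈ 75.44%.

Employed = 337.98 + 1,649.38 + 73.58 = 2,060.94 thousand (anyone who worked, including part-time for economic reasons, counts as employed).
Unemployed = 13.31 + 40.70 = 54.01 thousand (jobless and actively searching, or on temporary layoff).
Labor force = 2,060.94 + 54.01 = 2,114.95 thousand.
Not in labor force = 26.00 + 100.64 + 561.91 = 688.55 thousand (those not working and not actively searching are outside the labor force — including those who want a job but have given up searching).
Civilian working-age population = 2,114.95 + 688.55 = 2,803.50 thousand.
Unemployment rate = 54.01 / 2,114.95 = 2.55%.
Labor force participation rate = 2,114.95 / 2,803.50 = 75.44%.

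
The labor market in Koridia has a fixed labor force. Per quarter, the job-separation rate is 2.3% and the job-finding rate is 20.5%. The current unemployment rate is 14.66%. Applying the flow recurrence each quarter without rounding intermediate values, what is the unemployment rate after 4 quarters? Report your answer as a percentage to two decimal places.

With a fixed labor force, u_{t+1} = u_t + s·(1−u_t) − f·u_t = u_t·(1−s−f) + s.
Here 1−s−f = 0.772 and s = 0.023.
u_1 = 0.146600 × 0.772 + 0.023 = 0.136175.
u_2 = 0.136175 × 0.772 + 0.023 = 0.128127.
u_3 = 0.128127 × 0.772 + 0.023 = 0.121914.
u_4 = 0.121914 × 0.772 + 0.023 = 0.117118.

Unemployment rate after four quarters ≈ 11.71%.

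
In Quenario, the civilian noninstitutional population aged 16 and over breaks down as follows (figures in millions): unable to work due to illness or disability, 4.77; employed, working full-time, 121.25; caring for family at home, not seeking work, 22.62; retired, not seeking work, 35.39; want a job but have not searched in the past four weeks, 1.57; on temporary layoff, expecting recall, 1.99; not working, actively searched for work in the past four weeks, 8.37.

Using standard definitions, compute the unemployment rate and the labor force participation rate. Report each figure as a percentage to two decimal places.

Unemployment rate ≈ 7.87%; labor force participation rate ≈ 67.16%.

Employed = 121.25 million.
Unemployed = 1.99 + 8.37 = 10.36 million (jobless and actively searching, or on temporary layoff).
Labor force = 121.25 + 10.36 = 131.61 million.
Not in labor force = 4.77 + 22.62 + 35.39 + 1.57 = 64.35 million (those not working and not actively searching are outside the labor force — including those who want a job but have given up searching).
Civilian working-age population = 131.61 + 64.35 = 195.96 million.
Unemployment rate = 10.36 / 131.61 = 7.87%.
Labor force participation rate = 131.61 / 195.96 = 67.16%.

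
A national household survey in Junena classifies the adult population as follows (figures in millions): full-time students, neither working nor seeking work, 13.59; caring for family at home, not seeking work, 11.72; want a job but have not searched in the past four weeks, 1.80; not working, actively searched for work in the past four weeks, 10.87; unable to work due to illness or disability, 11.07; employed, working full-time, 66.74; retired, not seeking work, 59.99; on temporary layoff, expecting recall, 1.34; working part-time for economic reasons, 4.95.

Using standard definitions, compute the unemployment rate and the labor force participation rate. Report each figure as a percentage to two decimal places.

Unemployment rate ≈ 14.55%; labor force participation rate ≈ 46.08%.

Employed = 66.74 + 4.95 = 71.69 million (anyone who worked, including part-time for economic reasons, counts as employed).
Unemployed = 10.87 + 1.34 = 12.21 million (jobless and actively searching, or on temporary layoff).
Labor force = 71.69 + 12.21 = 83.90 million.
Not in labor force = 13.59 + 11.72 + 1.80 + 11.07 + 59.99 = 98.17 million (those not working and not actively searching are outside the labor force — including those who want a job but have given up searching).
Civilian working-age population = 83.90 + 98.17 = 182.07 million.
Unemployment rate = 12.21 / 83.90 = 14.55%.
Labor force participation rate = 83.90 / 182.07 = 46.08%.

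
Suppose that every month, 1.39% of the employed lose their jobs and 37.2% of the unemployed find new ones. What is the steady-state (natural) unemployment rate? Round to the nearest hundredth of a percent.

At steady state the flows balance: s·E = f·U, so U/(E+U) = s/(s+f).
u* = 1.39 / (1.39 + 37.2) = 1.39 / 38.59 = 3.60%.

Steady-state unemployment rate ≈ 3.60%.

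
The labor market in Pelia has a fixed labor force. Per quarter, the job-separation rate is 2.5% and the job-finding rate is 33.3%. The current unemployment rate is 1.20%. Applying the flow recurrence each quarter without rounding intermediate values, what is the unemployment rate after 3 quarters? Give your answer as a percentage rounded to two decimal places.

With a fixed labor force, u_{t+1} = u_t + s·(1−u_t) − f·u_t = u_t·(1−s−f) + s.
Here 1−s−f = 0.642 and s = 0.025.
u_1 = 0.012000 × 0.642 + 0.025 = 0.032704.
u_2 = 0.032704 × 0.642 + 0.025 = 0.045996.
u_3 = 0.045996 × 0.642 + 0.025 = 0.054529.

Unemployment rate after three quarters ≈ 5.45%.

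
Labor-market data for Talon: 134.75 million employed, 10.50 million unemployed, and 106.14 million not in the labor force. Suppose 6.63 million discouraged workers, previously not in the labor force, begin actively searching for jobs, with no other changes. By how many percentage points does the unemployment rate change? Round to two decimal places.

The unemployment rate changes by +4.05 percentage points.

Initially, labor force = 134.75 + 10.50 = 145.25 million, so u = 10.50/145.25 = 7.23%.
After the change, unemployed and labor force both rise by 6.63 → E = 134.75, U = 17.13, labor force = 151.88 million.
New unemployment rate = 17.13 / 151.88 = 11.28%.
Change = 11.28% − 7.23% = +4.05 percentage points.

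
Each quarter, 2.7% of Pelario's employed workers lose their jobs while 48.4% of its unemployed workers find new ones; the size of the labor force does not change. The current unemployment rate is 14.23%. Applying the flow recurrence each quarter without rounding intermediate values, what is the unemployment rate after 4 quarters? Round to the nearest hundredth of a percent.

With a fixed labor force, u_{t+1} = u_t + s·(1−u_t) − f·u_t = u_t·(1−s−f) + s.
Here 1−s−f = 0.489 and s = 0.027.
u_1 = 0.142300 × 0.489 + 0.027 = 0.096585.
u_2 = 0.096585 × 0.489 + 0.027 = 0.074230.
u_3 = 0.074230 × 0.489 + 0.027 = 0.063298.
u_4 = 0.063298 × 0.489 + 0.027 = 0.057953.

Unemployment rate after four quarters ≈ 5.80%.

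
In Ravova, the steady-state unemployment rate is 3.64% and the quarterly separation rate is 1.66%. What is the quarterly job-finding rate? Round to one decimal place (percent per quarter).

From u* = s/(s+f): f = s·(1−u)/u.
f = 1.66 × (1 − 0.0364) / 0.0364 = 1.5996 / 0.0364 ≈ 43.9% per quarter.

Job-finding rate ≈ 43.9% per quarter.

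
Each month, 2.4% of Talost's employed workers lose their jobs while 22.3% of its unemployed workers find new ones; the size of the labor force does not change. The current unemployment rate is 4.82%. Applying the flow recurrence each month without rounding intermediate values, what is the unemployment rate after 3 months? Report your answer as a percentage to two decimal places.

With a fixed labor force, u_{t+1} = u_t + s·(1−u_t) − f·u_t = u_t·(1−s−f) + s.
Here 1−s−f = 0.753 and s = 0.024.
u_1 = 0.048200 × 0.753 + 0.024 = 0.060295.
u_2 = 0.060295 × 0.753 + 0.024 = 0.069402.
u_3 = 0.069402 × 0.753 + 0.024 = 0.076260.

Unemployment rate after three months ≈ 7.63%.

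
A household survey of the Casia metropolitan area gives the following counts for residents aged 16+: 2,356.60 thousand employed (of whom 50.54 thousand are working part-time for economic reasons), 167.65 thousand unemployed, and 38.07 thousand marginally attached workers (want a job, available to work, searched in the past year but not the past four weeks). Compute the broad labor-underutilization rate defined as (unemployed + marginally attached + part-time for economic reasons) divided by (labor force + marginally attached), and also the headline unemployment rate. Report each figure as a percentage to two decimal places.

Broad underutilization rate ≈ 10.00%; headline unemployment rate ≈ 6.64%.

Labor force = 2,356.60 + 167.65 = 2,524.25 thousand.
Numerator = 167.65 + 38.07 + 50.54 = 256.26 thousand.
Denominator = 2,524.25 + 38.07 = 2,562.32 thousand.
Broad rate = 256.26 / 2,562.32 = 10.00%.
Headline unemployment rate = 167.65 / 2,524.25 = 6.64%.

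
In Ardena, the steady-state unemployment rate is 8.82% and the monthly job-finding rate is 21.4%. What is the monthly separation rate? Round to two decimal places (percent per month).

Separation rate ≈ 2.07% per month.

From u* = s/(s+f): s = u·f/(1−u).
s = 0.0882 × 21.4 / (1 − 0.0882) = 1.8875 / 0.9118 ≈ 2.07% per month.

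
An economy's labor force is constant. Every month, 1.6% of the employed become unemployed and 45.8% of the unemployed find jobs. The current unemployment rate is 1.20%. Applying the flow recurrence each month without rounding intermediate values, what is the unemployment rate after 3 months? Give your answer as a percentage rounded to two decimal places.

With a fixed labor force, u_{t+1} = u_t + s·(1−u_t) − f·u_t = u_t·(1−s−f) + s.
Here 1−s−f = 0.526 and s = 0.016.
u_1 = 0.012000 × 0.526 + 0.016 = 0.022312.
u_2 = 0.022312 × 0.526 + 0.016 = 0.027736.
u_3 = 0.027736 × 0.526 + 0.016 = 0.030589.

Unemployment rate after three months ≈ 3.06%.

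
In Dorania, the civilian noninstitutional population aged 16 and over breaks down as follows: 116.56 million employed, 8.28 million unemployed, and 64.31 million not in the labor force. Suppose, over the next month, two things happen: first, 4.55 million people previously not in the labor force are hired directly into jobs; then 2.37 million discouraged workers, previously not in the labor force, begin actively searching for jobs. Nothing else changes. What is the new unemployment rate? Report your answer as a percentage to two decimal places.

New unemployment rate ≈ 8.08%.

Initially, labor force = 116.56 + 8.28 = 124.84 million, so u = 8.28/124.84 = 6.63%.
After the first change, employed and labor force both rise by 4.55; unemployed unchanged → E = 121.11, U = 8.28, labor force = 129.39 million.
After the second change, unemployed and labor force both rise by 2.37 → E = 121.11, U = 10.65, labor force = 131.76 million.
New unemployment rate = 10.65 / 131.76 = 8.08%.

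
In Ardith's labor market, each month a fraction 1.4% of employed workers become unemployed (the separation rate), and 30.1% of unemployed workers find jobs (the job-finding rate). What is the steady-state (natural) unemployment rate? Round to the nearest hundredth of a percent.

Steady-state unemployment rate ≈ 4.44%.

At steady state the flows balance: s·E = f·U, so U/(E+U) = s/(s+f).
u* = 1.4 / (1.4 + 30.1) = 1.4 / 31.50 = 4.44%.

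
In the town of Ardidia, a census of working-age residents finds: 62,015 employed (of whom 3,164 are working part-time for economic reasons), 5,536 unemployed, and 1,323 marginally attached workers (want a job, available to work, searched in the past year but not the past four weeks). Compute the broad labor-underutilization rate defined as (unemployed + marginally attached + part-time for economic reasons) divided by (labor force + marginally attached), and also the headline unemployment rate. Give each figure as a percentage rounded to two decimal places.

Labor force = 62,015 + 5,536 = 67,551.
Numerator = 5,536 + 1,323 + 3,164 = 10,023.
Denominator = 67,551 + 1,323 = 68,874.
Broad rate = 10,023 / 68,874 = 14.55%.
Headline unemployment rate = 5,536 / 67,551 = 8.20%.

Broad underutilization rate ≈ 14.55%; headline unemployment rate ≈ 8.20%.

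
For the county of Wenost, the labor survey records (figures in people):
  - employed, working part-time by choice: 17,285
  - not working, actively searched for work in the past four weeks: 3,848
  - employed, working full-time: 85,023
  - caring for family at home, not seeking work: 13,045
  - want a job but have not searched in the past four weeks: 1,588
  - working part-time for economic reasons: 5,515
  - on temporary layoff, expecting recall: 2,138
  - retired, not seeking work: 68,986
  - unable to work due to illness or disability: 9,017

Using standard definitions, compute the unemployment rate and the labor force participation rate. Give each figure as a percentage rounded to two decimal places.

Unemployment rate ≈ 5.26%; labor force participation rate ≈ 55.13%.

Employed = 17,285 + 85,023 + 5,515 = 107,823 (anyone who worked, including part-time for economic reasons, counts as employed).
Unemployed = 3,848 + 2,138 = 5,986 (jobless and actively searching, or on temporary layoff).
Labor force = 107,823 + 5,986 = 113,809.
Not in labor force = 13,045 + 1,588 + 68,986 + 9,017 = 92,636 (those not working and not actively searching are outside the labor force — including those who want a job but have given up searching).
Civilian working-age population = 113,809 + 92,636 = 206,445.
Unemployment rate = 5,986 / 113,809 = 5.26%.
Labor force participation rate = 113,809 / 206,445 = 55.13%.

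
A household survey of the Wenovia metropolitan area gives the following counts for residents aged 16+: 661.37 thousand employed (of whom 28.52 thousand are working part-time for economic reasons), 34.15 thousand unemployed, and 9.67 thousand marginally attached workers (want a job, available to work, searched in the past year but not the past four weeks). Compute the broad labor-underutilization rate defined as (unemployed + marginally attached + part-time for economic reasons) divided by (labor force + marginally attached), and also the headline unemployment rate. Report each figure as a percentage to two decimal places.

Broad underutilization rate ≈ 10.26%; headline unemployment rate ≈ 4.91%.

Labor force = 661.37 + 34.15 = 695.52 thousand.
Numerator = 34.15 + 9.67 + 28.52 = 72.34 thousand.
Denominator = 695.52 + 9.67 = 705.19 thousand.
Broad rate = 72.34 / 705.19 = 10.26%.
Headline unemployment rate = 34.15 / 695.52 = 4.91%.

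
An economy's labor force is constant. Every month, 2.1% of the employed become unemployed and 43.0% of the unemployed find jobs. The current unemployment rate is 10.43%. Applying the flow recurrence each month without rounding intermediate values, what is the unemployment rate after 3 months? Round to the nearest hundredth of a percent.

Unemployment rate after three months ≈ 5.61%.

With a fixed labor force, u_{t+1} = u_t + s·(1−u_t) − f·u_t = u_t·(1−s−f) + s.
Here 1−s−f = 0.549 and s = 0.021.
u_1 = 0.104300 × 0.549 + 0.021 = 0.078261.
u_2 = 0.078261 × 0.549 + 0.021 = 0.063965.
u_3 = 0.063965 × 0.549 + 0.021 = 0.056117.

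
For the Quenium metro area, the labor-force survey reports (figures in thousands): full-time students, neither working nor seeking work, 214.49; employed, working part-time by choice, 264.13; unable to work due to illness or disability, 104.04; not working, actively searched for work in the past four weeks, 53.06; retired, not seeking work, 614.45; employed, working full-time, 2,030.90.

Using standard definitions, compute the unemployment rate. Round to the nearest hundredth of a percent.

Unemployment rate ≈ 2.26%.

Employed = 264.13 + 2,030.90 = 2,295.03 thousand.
Unemployed = 53.06 thousand.
Labor force = 2,295.03 + 53.06 = 2,348.09 thousand.
Unemployment rate = 53.06 / 2,348.09 = 2.26%.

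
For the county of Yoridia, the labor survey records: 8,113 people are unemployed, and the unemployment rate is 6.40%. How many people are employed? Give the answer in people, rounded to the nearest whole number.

Labor force = U / u = 8,113 / 0.0640 ≈ 126,766.
Employed = labor force − unemployed = 126,766 − 8,113 = 118,653.

About 118,653 are employed.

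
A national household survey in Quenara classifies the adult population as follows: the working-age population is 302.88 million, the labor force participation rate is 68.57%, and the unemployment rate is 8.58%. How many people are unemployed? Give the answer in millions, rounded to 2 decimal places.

Labor force = 0.6857 × 302.88 = 207.68 million.
Unemployed = 0.0858 × 207.68 ≈ 17.82 million.

About 17.82 million are unemployed.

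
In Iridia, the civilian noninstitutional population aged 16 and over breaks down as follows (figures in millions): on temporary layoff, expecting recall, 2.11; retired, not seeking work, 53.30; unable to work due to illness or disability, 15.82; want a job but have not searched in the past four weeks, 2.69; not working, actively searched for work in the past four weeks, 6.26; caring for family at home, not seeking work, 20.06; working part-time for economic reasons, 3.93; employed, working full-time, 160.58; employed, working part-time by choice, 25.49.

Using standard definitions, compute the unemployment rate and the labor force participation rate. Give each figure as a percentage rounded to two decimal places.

Unemployment rate ≈ 4.22%; labor force participation rate ≈ 68.35%.

Employed = 3.93 + 160.58 + 25.49 = 190.00 million (anyone who worked, including part-time for economic reasons, counts as employed).
Unemployed = 2.11 + 6.26 = 8.37 million (jobless and actively searching, or on temporary layoff).
Labor force = 190.00 + 8.37 = 198.37 million.
Not in labor force = 53.30 + 15.82 + 2.69 + 20.06 = 91.87 million (those not working and not actively searching are outside the labor force — including those who want a job but have given up searching).
Civilian working-age population = 198.37 + 91.87 = 290.24 million.
Unemployment rate = 8.37 / 198.37 = 4.22%.
Labor force participation rate = 198.37 / 290.24 = 68.35%.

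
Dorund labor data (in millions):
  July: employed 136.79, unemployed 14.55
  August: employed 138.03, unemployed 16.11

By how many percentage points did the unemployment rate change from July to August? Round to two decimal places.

The unemployment rate changed by +0.84 percentage points.

July: labor force = 136.79 + 14.55 = 151.34; u = 14.55/151.34 = 9.61%.
August: labor force = 138.03 + 16.11 = 154.14; u = 16.11/154.14 = 10.45%.
Change = 10.45% − 9.61% = +0.84 pp.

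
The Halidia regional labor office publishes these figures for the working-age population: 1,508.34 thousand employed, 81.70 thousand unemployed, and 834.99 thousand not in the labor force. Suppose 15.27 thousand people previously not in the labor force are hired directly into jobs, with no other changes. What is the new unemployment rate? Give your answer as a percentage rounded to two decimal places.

New unemployment rate ≈ 5.09%.

Initially, labor force = 1,508.34 + 81.70 = 1,590.04 thousand, so u = 81.70/1,590.04 = 5.14%.
After the change, employed and labor force both rise by 15.27; unemployed unchanged → E = 1,523.61, U = 81.70, labor force = 1,605.31 thousand.
New unemployment rate = 81.70 / 1,605.31 = 5.09%.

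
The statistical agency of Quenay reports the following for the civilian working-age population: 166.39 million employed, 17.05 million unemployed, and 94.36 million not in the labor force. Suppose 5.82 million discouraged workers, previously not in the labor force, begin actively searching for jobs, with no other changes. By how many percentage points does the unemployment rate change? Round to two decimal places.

The unemployment rate changes by +2.79 percentage points.

Initially, labor force = 166.39 + 17.05 = 183.44 million, so u = 17.05/183.44 = 9.29%.
After the change, unemployed and labor force both rise by 5.82 → E = 166.39, U = 22.87, labor force = 189.26 million.
New unemployment rate = 22.87 / 189.26 = 12.08%.
Change = 12.08% − 9.29% = +2.79 percentage points.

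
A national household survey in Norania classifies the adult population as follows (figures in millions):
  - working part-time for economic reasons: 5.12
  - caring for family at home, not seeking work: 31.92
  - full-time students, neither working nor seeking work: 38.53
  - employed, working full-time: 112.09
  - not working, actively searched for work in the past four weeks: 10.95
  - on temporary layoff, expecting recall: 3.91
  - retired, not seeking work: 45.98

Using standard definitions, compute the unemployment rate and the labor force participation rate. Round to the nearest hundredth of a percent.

Employed = 5.12 + 112.09 = 117.21 million (anyone who worked, including part-time for economic reasons, counts as employed).
Unemployed = 10.95 + 3.91 = 14.86 million (jobless and actively searching, or on temporary layoff).
Labor force = 117.21 + 14.86 = 132.07 million.
Not in labor force = 31.92 + 38.53 + 45.98 = 116.43 million (those not working and not actively searching are outside the labor force).
Civilian working-age population = 132.07 + 116.43 = 248.50 million.
Unemployment rate = 14.86 / 132.07 = 11.25%.
Labor force participation rate = 132.07 / 248.50 = 53.15%.

Unemployment rate ≈ 11.25%; labor force participation rate ≈ 53.15%.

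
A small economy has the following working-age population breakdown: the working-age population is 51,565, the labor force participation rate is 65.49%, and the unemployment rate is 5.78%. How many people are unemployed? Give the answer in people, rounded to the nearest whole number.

Labor force = 0.6549 × 51,565 = 33,770.
Unemployed = 0.0578 × 33,770 ≈ 1,952.

About 1,952 are unemployed.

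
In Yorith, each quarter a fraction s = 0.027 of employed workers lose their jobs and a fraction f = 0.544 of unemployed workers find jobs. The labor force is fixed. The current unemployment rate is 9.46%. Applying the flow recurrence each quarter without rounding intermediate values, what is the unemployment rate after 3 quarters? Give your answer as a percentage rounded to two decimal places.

Unemployment rate after three quarters ≈ 5.10%.

With a fixed labor force, u_{t+1} = u_t + s·(1−u_t) − f·u_t = u_t·(1−s−f) + s.
Here 1−s−f = 0.429 and s = 0.027.
u_1 = 0.094600 × 0.429 + 0.027 = 0.067583.
u_2 = 0.067583 × 0.429 + 0.027 = 0.055993.
u_3 = 0.055993 × 0.429 + 0.027 = 0.051021.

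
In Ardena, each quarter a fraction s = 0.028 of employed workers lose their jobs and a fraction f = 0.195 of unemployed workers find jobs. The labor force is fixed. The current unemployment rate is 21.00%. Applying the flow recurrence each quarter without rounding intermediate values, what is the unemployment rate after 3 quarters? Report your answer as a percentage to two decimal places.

Unemployment rate after three quarters ≈ 16.52%.

With a fixed labor force, u_{t+1} = u_t + s·(1−u_t) − f·u_t = u_t·(1−s−f) + s.
Here 1−s−f = 0.777 and s = 0.028.
u_1 = 0.210000 × 0.777 + 0.028 = 0.191170.
u_2 = 0.191170 × 0.777 + 0.028 = 0.176539.
u_3 = 0.176539 × 0.777 + 0.028 = 0.165171.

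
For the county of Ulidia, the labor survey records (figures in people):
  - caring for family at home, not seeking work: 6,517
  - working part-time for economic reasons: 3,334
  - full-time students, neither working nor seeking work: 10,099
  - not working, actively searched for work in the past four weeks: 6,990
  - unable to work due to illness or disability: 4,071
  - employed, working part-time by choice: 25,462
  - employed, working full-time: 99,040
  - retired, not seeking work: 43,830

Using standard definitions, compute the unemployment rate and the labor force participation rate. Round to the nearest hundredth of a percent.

Unemployment rate ≈ 5.18%; labor force participation rate ≈ 67.64%.

Employed = 3,334 + 25,462 + 99,040 = 127,836 (anyone who worked, including part-time for economic reasons, counts as employed).
Unemployed = 6,990.
Labor force = 127,836 + 6,990 = 134,826.
Not in labor force = 6,517 + 10,099 + 4,071 + 43,830 = 64,517 (those not working and not actively searching are outside the labor force).
Civilian working-age population = 134,826 + 64,517 = 199,343.
Unemployment rate = 6,990 / 134,826 = 5.18%.
Labor force participation rate = 134,826 / 199,343 = 67.64%.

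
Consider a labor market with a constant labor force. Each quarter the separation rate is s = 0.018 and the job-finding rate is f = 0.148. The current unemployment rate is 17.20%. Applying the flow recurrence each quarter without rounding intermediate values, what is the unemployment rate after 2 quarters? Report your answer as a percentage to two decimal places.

Unemployment rate after two quarters ≈ 15.26%.

With a fixed labor force, u_{t+1} = u_t + s·(1−u_t) − f·u_t = u_t·(1−s−f) + s.
Here 1−s−f = 0.834 and s = 0.018.
u_1 = 0.172000 × 0.834 + 0.018 = 0.161448.
u_2 = 0.161448 × 0.834 + 0.018 = 0.152648.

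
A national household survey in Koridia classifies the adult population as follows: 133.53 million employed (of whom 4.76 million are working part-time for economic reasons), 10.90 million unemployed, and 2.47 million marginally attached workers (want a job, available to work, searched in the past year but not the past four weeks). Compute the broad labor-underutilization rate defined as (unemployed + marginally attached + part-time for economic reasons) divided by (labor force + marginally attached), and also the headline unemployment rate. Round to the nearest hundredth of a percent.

Labor force = 133.53 + 10.90 = 144.43 million.
Numerator = 10.90 + 2.47 + 4.76 = 18.13 million.
Denominator = 144.43 + 2.47 = 146.90 million.
Broad rate = 18.13 / 146.90 = 12.34%.
Headline unemployment rate = 10.90 / 144.43 = 7.55%.

Broad underutilization rate ≈ 12.34%; headline unemployment rate ≈ 7.55%.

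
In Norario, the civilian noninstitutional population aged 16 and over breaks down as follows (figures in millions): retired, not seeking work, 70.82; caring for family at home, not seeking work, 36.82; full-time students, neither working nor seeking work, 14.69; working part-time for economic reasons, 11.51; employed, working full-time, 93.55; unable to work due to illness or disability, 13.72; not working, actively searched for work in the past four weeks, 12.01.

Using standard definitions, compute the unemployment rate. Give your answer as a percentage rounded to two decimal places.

Unemployment rate ≈ 10.26%.

Employed = 11.51 + 93.55 = 105.06 million (anyone who worked, including part-time for economic reasons, counts as employed).
Unemployed = 12.01 million.
Labor force = 105.06 + 12.01 = 117.07 million.
Unemployment rate = 12.01 / 117.07 = 10.26%.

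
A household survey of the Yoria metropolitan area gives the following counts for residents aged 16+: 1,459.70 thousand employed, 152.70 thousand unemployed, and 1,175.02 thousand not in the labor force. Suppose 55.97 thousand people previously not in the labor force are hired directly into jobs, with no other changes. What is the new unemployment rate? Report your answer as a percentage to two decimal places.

Initially, labor force = 1,459.70 + 152.70 = 1,612.40 thousand, so u = 152.70/1,612.40 = 9.47%.
After the change, employed and labor force both rise by 55.97; unemployed unchanged → E = 1,515.67, U = 152.70, labor force = 1,668.37 thousand.
New unemployment rate = 152.70 / 1,668.37 = 9.15%.

New unemployment rate ≈ 9.15%.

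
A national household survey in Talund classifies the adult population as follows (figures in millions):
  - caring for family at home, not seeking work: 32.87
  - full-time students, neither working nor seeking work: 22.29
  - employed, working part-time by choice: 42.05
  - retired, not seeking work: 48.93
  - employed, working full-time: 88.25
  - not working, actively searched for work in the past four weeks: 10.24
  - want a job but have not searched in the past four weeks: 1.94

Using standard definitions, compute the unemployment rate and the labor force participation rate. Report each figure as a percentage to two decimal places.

Employed = 42.05 + 88.25 = 130.30 million.
Unemployed = 10.24 million.
Labor force = 130.30 + 10.24 = 140.54 million.
Not in labor force = 32.87 + 22.29 + 48.93 + 1.94 = 106.03 million (those not working and not actively searching are outside the labor force — including those who want a job but have given up searching).
Civilian working-age population = 140.54 + 106.03 = 246.57 million.
Unemployment rate = 10.24 / 140.54 = 7.29%.
Labor force participation rate = 140.54 / 246.57 = 57.00%.

Unemployment rate ≈ 7.29%; labor force participation rate ≈ 57.00%.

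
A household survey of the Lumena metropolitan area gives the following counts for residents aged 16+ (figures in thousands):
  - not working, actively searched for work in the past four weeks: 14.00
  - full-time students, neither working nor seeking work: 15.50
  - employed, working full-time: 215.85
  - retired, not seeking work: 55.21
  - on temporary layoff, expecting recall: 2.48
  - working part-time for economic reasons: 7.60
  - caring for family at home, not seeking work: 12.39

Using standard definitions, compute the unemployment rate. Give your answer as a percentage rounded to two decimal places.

Unemployment rate ≈ 6.87%.

Employed = 215.85 + 7.60 = 223.45 thousand (anyone who worked, including part-time for economic reasons, counts as employed).
Unemployed = 14.00 + 2.48 = 16.48 thousand (jobless and actively searching, or on temporary layoff).
Labor force = 223.45 + 16.48 = 239.93 thousand.
Unemployment rate = 16.48 / 239.93 = 6.87%.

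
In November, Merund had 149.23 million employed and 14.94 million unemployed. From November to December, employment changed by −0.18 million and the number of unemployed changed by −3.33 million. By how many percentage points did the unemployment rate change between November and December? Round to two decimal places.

The unemployment rate changed by −1.87 percentage points.

November: labor force = 149.23 + 14.94 = 164.17; u = 14.94/164.17 = 9.10%.
December: labor force = 149.05 + 11.61 = 160.66; u = 11.61/160.66 = 7.23%.
Change = 7.23% − 9.10% = −1.87 pp.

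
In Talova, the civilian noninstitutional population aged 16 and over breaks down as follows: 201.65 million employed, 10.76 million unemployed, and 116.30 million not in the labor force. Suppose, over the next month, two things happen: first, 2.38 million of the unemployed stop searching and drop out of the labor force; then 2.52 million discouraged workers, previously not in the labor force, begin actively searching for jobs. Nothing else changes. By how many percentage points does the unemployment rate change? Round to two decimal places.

The unemployment rate changes by +0.06 percentage points.

Initially, labor force = 201.65 + 10.76 = 212.41 million, so u = 10.76/212.41 = 5.07%.
After the first change, unemployed and labor force both fall by 2.38 → E = 201.65, U = 8.38, labor force = 210.03 million.
After the second change, unemployed and labor force both rise by 2.52 → E = 201.65, U = 10.90, labor force = 212.55 million.
New unemployment rate = 10.90 / 212.55 = 5.13%.
Change = 5.13% − 5.07% = +0.06 percentage points.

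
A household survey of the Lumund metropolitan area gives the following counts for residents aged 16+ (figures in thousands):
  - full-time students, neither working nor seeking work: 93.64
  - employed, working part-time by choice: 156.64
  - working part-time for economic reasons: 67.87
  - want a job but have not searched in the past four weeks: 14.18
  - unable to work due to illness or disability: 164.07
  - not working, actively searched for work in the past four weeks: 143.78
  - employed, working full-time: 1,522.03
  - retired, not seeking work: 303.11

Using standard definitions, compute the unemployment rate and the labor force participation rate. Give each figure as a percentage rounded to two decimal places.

Employed = 156.64 + 67.87 + 1,522.03 = 1,746.54 thousand (anyone who worked, including part-time for economic reasons, counts as employed).
Unemployed = 143.78 thousand.
Labor force = 1,746.54 + 143.78 = 1,890.32 thousand.
Not in labor force = 93.64 + 14.18 + 164.07 + 303.11 = 575.00 thousand (those not working and not actively searching are outside the labor force — including those who want a job but have given up searching).
Civilian working-age population = 1,890.32 + 575.00 = 2,465.32 thousand.
Unemployment rate = 143.78 / 1,890.32 = 7.61%.
Labor force participation rate = 1,890.32 / 2,465.32 = 76.68%.

Unemployment rate ≈ 7.61%; labor force participation rate ≈ 76.68%.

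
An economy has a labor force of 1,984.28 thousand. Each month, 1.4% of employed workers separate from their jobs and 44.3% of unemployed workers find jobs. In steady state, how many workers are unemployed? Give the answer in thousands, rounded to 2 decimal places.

About 60.79 thousand are unemployed in steady state.

Steady-state unemployment rate u* = s/(s+f) = 1.4/(1.4+44.3) = 0.030635.
Unemployed = u* × labor force = 0.030635 × 1,984.28 ≈ 60.79 thousand.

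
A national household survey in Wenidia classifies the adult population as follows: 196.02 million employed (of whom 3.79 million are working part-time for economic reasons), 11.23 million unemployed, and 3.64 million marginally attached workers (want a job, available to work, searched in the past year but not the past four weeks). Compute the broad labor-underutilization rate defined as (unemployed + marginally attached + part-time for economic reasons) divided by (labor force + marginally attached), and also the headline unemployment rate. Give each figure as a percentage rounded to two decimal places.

Labor force = 196.02 + 11.23 = 207.25 million.
Numerator = 11.23 + 3.64 + 3.79 = 18.66 million.
Denominator = 207.25 + 3.64 = 210.89 million.
Broad rate = 18.66 / 210.89 = 8.85%.
Headline unemployment rate = 11.23 / 207.25 = 5.42%.

Broad underutilization rate ≈ 8.85%; headline unemployment rate ≈ 5.42%.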